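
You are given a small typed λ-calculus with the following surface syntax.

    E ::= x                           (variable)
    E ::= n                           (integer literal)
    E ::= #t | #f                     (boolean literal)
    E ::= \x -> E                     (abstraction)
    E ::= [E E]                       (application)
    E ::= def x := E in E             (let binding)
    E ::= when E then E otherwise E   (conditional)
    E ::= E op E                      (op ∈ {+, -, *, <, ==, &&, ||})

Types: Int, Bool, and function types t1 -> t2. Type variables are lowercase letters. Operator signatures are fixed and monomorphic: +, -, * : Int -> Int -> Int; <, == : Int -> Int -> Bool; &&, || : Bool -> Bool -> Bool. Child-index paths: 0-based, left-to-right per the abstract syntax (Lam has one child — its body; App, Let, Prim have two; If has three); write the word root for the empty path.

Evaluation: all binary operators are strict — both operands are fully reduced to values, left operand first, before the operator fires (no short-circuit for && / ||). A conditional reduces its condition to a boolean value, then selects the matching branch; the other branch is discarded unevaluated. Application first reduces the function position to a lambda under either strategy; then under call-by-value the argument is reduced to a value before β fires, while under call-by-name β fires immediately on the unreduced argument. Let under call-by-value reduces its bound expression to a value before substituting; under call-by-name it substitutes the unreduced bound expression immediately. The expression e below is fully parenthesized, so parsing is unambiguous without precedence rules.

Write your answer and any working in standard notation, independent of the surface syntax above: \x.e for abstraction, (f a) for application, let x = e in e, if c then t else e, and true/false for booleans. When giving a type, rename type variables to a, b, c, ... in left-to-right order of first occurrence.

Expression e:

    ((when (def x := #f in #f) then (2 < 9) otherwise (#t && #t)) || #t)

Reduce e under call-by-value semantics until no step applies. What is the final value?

Answer: true

Derivation:
step 0: ((if (let x = false in false) then (2 < 9) else (true && true)) || true)
step 1: [let@0.0] ((if false then (2 < 9) else (true && true)) || true)
step 2: [if@0] ((true && true) || true)
step 3: [delta@0] (true || true)
step 4: [delta@root] true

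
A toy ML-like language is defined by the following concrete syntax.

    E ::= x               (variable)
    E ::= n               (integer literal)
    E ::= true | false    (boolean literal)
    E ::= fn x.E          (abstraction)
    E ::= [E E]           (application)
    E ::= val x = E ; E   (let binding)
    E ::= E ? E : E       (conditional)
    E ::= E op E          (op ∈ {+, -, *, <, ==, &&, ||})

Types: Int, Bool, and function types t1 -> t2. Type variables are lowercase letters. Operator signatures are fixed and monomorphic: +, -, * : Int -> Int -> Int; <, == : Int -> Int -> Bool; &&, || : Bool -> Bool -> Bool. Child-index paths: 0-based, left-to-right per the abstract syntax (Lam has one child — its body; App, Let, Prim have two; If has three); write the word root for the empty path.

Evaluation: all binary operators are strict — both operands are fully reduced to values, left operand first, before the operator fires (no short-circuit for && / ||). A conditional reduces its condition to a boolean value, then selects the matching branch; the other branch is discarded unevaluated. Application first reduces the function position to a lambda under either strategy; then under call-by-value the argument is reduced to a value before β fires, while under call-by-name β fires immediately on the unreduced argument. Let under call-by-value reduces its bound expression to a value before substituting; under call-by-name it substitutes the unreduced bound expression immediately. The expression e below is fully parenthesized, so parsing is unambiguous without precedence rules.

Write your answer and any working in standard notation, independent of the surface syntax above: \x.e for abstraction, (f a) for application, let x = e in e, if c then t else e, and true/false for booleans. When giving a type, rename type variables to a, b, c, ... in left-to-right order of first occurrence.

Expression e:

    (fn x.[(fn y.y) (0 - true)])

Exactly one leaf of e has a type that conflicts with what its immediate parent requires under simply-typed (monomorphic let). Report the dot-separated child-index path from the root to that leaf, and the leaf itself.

Working:
y : b
\y._ : b -> b
  unify Int ~ Int
  unify Bool ~ Int
  FAIL: mismatch Bool ~ Int

Answer: 0.1.1 : true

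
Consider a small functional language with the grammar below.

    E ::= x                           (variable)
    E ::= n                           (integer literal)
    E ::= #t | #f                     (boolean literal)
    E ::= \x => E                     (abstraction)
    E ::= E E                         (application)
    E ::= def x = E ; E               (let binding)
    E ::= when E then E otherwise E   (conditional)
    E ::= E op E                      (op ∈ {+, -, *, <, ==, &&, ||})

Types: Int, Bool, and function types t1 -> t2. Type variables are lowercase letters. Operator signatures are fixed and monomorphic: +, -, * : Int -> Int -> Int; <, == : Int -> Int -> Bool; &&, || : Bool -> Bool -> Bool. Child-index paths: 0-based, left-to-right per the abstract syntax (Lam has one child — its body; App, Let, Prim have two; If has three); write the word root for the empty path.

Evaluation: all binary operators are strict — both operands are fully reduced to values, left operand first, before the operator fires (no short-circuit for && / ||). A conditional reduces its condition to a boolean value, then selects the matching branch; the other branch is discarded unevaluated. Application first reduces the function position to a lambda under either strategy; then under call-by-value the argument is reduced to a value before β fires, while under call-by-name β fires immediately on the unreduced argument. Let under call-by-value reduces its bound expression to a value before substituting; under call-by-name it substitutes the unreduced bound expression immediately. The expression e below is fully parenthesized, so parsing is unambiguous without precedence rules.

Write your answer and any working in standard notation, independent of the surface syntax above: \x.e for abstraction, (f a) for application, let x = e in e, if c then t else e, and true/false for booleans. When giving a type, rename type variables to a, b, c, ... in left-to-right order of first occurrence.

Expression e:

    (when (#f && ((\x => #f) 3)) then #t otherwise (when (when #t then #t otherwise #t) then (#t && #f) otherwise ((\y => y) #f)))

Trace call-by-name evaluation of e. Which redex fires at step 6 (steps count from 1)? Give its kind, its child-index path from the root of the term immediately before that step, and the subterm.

Derivation:
step 0: (if (false && ((\x.false) 3)) then true else (if (if true then true else true) then (true && false) else ((\y.y) false)))
step 1: [beta@0.1] (if (false && false) then true else (if (if true then true else true) then (true && false) else ((\y.y) false)))
step 2: [delta@0] (if false then true else (if (if true then true else true) then (true && false) else ((\y.y) false)))
step 3: [if@root] (if (if true then true else true) then (true && false) else ((\y.y) false))
step 4: [if@0] (if true then (true && false) else ((\y.y) false))
step 5: [if@root] (true && false)
step 6: [delta@root] false

Answer: delta at root : (true && false)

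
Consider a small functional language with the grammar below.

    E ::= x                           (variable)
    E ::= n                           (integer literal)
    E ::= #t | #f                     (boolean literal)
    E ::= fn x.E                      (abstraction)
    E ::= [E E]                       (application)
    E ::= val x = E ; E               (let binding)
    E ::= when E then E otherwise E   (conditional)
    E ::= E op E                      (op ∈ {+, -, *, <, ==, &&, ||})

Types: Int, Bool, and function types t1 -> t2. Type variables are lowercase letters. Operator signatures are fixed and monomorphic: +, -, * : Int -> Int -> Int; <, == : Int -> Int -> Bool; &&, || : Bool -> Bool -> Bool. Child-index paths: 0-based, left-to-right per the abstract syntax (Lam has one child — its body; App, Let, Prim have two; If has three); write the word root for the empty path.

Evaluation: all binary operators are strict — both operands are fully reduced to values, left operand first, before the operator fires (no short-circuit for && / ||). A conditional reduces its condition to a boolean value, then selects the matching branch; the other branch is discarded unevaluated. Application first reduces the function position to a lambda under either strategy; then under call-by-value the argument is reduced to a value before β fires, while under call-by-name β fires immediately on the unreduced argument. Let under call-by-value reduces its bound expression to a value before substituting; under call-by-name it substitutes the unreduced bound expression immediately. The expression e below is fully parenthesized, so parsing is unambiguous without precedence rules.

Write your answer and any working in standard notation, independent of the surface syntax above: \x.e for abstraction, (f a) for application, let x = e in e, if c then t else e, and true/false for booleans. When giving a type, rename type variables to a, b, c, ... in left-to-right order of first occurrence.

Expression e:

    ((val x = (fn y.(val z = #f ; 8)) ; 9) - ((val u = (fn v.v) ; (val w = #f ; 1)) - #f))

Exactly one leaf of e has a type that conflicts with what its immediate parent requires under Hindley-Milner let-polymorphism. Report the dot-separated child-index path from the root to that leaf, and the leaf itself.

Derivation:
let z : Bool
\y._ : a -> Int
let x : forall. a -> Int
  unify Int ~ Int
v : b
\v._ : b -> b
let u : forall. b -> b
let w : Bool
  unify Int ~ Int
  unify Bool ~ Int
  FAIL: mismatch Bool ~ Int

Answer: 1.1 : false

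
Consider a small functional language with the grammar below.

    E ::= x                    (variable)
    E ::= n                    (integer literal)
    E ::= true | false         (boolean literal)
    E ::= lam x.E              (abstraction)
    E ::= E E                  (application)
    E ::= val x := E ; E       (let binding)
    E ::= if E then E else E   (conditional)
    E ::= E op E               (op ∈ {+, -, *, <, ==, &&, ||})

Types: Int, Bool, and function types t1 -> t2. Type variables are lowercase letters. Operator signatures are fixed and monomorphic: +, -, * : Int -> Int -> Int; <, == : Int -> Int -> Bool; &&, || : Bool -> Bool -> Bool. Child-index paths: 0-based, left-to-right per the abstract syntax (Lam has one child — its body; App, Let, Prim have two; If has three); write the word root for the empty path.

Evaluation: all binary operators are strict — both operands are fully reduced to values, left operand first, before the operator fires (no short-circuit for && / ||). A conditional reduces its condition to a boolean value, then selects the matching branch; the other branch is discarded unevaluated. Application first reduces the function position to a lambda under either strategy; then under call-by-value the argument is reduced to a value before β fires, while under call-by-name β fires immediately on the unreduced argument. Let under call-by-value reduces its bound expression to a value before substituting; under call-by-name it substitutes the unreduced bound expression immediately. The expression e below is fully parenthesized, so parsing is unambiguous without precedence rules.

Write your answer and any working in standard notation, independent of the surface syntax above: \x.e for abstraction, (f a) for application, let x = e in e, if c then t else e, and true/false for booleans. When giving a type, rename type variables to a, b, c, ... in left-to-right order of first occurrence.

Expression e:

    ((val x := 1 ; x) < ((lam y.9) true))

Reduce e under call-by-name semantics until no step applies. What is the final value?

Derivation:
step 0: ((let x = 1 in x) < ((\y.9) true))
step 1: [let@0] (1 < ((\y.9) true))
step 2: [beta@1] (1 < 9)
step 3: [delta@root] true

Answer: true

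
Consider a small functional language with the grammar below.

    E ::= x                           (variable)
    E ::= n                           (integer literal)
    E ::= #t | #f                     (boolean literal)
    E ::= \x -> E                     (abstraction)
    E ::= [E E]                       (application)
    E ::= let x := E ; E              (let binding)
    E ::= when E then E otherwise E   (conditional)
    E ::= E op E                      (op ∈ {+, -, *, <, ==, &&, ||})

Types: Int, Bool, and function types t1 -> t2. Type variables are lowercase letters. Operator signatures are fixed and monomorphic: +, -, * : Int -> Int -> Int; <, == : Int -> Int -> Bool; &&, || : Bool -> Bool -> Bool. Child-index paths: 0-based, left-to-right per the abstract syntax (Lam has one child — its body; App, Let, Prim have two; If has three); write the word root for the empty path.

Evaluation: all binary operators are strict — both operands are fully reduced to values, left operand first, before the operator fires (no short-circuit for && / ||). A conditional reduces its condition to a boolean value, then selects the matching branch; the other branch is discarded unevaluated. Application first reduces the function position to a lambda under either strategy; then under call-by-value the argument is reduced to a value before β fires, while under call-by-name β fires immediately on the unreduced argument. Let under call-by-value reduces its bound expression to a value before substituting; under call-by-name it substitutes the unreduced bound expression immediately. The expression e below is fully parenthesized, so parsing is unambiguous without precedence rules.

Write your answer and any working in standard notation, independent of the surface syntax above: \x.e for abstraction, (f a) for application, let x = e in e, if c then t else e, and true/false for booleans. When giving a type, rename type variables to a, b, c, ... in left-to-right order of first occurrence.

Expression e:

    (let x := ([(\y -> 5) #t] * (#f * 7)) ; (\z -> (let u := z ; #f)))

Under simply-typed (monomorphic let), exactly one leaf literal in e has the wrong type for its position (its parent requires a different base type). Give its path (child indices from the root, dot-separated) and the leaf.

Answer: 0.1.0 : false

Trace:
\y._ : a -> Int
  unify a -> Int ~ Bool -> b
  unify a ~ Bool
  unify Int ~ b
_ _ : Int
  unify Int ~ Int
  unify Bool ~ Int
  FAIL: mismatch Bool ~ Int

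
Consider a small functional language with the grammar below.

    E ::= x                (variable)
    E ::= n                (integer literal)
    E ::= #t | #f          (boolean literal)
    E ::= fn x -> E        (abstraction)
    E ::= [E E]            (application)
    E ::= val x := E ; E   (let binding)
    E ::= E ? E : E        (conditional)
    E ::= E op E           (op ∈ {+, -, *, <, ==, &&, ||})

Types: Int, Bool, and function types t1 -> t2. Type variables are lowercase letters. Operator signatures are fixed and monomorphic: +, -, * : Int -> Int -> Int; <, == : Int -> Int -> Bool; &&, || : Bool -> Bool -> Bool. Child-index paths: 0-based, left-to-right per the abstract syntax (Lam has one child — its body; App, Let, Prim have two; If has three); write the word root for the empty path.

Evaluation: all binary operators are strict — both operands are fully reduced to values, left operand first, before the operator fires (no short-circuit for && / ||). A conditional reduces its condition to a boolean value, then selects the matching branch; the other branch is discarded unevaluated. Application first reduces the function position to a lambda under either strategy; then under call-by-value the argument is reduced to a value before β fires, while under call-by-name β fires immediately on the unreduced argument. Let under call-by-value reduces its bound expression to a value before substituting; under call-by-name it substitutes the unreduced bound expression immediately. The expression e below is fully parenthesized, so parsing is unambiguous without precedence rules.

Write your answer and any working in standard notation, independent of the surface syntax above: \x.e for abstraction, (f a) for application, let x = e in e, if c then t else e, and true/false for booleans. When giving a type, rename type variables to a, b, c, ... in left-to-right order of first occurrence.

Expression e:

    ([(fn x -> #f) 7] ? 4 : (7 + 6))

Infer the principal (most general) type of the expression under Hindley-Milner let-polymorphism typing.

Trace:
\x._ : a -> Bool
  unify a -> Bool ~ Int -> b
  unify a ~ Int
  unify Bool ~ b
_ _ : Bool
  unify Bool ~ Bool
  unify Int ~ Int
  unify Int ~ Int
  unify Int ~ Int

Answer: Int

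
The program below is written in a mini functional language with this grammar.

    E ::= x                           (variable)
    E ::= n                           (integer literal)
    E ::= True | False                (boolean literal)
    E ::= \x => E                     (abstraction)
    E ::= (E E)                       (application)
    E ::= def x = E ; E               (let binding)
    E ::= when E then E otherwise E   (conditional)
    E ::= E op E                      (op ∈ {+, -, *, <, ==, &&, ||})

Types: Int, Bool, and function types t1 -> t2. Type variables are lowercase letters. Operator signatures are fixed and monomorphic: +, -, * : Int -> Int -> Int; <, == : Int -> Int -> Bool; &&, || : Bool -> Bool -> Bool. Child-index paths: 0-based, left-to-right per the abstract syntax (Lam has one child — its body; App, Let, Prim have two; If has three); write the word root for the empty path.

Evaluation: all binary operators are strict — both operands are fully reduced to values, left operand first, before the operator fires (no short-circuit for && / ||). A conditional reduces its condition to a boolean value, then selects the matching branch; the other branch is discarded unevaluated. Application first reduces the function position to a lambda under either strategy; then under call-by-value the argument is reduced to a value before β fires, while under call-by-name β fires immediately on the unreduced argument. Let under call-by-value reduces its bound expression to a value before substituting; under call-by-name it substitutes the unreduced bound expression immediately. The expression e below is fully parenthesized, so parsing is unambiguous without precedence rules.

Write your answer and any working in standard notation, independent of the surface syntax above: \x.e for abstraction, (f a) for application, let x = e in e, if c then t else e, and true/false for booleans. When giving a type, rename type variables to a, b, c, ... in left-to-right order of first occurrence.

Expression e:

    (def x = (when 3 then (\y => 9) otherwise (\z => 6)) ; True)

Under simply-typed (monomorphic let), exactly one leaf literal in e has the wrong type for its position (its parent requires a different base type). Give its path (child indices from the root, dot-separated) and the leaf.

Answer: 0.0 : 3

Derivation:
  unify Int ~ Bool
  FAIL: mismatch Int ~ Bool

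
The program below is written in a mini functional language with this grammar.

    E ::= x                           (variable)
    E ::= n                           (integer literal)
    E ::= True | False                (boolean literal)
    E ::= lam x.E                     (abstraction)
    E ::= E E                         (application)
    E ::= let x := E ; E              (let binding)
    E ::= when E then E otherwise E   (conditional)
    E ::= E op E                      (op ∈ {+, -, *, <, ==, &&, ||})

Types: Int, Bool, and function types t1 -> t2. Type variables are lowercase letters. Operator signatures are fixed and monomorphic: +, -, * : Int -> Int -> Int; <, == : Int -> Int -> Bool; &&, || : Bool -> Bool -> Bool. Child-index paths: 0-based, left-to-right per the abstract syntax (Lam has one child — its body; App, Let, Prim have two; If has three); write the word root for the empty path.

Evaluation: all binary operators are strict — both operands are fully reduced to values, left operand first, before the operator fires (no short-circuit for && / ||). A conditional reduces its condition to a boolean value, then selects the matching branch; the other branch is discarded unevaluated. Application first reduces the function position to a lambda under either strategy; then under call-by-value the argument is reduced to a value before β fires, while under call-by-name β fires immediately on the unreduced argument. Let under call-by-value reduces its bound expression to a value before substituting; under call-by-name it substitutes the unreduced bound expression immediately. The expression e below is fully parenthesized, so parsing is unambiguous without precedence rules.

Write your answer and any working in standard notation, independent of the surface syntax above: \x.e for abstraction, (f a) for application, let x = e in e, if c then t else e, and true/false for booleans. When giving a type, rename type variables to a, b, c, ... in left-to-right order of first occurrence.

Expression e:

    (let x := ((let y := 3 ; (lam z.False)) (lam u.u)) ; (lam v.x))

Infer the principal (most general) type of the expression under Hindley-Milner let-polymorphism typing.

Working:
let y : Int
\z._ : a -> Bool
u : b
\u._ : b -> b
  unify a -> Bool ~ (b -> b) -> c
  unify a ~ b -> b
  unify Bool ~ c
_ _ : Bool
let x : Bool
x : Bool
\v._ : d -> Bool

Answer: a -> Bool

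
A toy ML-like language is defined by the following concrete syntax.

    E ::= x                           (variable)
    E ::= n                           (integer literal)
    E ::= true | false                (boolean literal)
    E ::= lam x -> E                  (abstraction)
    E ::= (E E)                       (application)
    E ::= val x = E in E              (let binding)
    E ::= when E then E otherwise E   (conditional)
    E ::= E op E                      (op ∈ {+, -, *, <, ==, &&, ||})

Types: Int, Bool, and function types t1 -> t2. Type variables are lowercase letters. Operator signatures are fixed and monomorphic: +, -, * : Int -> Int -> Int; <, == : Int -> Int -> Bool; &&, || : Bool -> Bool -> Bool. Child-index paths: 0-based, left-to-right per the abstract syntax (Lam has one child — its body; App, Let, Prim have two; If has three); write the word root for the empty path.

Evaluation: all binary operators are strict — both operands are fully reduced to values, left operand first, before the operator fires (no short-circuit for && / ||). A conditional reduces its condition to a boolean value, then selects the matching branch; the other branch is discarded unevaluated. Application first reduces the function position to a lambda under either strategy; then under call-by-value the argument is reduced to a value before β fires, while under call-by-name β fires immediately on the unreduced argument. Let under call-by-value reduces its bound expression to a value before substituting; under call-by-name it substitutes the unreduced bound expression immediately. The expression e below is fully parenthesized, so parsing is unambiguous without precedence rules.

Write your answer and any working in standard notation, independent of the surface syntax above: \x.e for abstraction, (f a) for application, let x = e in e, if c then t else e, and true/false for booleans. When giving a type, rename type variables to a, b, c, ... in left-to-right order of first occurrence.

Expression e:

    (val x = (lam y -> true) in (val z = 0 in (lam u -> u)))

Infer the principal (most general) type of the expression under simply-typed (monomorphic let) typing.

Working:
\y._ : a -> Bool
let x : a -> Bool
let z : Int
u : b
\u._ : b -> b

Answer: a -> a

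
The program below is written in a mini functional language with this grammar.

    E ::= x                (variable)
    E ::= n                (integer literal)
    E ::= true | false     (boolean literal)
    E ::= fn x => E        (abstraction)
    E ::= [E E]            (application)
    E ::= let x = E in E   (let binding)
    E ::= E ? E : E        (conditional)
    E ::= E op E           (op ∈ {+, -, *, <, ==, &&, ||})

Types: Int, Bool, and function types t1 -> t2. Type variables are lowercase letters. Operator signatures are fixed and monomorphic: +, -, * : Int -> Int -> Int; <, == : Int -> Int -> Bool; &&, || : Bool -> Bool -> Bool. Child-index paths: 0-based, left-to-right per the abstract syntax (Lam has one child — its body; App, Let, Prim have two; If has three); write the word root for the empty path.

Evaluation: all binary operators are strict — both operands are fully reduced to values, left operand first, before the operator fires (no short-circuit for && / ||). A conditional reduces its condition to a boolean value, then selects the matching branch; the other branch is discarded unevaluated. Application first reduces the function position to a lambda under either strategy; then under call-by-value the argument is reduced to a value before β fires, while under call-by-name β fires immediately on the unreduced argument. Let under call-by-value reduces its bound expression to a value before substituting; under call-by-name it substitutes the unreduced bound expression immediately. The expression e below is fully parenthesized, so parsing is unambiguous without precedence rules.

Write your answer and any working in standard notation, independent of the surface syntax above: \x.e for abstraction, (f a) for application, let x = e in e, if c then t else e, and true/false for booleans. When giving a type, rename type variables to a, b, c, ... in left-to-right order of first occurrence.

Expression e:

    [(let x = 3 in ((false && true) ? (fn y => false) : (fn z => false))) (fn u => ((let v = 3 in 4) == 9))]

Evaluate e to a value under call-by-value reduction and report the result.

Trace:
step 0: ((let x = 3 in (if (false && true) then (\y.false) else (\z.false))) (\u.((let v = 3 in 4) == 9)))
step 1: [let@0] ((if (false && true) then (\y.false) else (\z.false)) (\u.((let v = 3 in 4) == 9)))
step 2: [delta@0.0] ((if false then (\y.false) else (\z.false)) (\u.((let v = 3 in 4) == 9)))
step 3: [if@0] ((\z.false) (\u.((let v = 3 in 4) == 9)))
step 4: [beta@root] false

Answer: false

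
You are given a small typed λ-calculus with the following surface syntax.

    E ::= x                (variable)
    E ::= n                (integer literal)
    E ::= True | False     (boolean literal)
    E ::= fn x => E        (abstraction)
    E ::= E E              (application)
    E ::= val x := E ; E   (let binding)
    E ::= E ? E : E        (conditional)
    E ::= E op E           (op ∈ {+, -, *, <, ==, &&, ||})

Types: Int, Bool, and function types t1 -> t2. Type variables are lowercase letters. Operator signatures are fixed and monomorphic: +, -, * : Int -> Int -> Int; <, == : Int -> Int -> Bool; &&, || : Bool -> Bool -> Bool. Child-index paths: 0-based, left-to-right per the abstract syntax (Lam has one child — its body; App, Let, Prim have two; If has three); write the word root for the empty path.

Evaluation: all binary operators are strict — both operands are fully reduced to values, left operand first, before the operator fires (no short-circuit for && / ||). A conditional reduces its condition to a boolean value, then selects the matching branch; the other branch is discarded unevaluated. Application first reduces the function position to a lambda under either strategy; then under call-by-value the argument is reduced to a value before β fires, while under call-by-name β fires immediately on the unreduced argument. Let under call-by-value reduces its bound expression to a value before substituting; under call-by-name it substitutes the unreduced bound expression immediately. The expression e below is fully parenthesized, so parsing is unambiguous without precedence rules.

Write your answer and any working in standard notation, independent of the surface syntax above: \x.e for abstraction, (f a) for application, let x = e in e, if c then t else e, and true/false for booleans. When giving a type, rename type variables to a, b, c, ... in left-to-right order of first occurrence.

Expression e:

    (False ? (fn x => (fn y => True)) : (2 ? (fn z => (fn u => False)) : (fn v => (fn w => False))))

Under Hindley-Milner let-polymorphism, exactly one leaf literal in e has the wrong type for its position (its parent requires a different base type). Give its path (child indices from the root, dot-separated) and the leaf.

Answer: 2.0 : 2

Working:
  unify Bool ~ Bool
\y._ : b -> Bool
\x._ : a -> b -> Bool
  unify Int ~ Bool
  FAIL: mismatch Int ~ Bool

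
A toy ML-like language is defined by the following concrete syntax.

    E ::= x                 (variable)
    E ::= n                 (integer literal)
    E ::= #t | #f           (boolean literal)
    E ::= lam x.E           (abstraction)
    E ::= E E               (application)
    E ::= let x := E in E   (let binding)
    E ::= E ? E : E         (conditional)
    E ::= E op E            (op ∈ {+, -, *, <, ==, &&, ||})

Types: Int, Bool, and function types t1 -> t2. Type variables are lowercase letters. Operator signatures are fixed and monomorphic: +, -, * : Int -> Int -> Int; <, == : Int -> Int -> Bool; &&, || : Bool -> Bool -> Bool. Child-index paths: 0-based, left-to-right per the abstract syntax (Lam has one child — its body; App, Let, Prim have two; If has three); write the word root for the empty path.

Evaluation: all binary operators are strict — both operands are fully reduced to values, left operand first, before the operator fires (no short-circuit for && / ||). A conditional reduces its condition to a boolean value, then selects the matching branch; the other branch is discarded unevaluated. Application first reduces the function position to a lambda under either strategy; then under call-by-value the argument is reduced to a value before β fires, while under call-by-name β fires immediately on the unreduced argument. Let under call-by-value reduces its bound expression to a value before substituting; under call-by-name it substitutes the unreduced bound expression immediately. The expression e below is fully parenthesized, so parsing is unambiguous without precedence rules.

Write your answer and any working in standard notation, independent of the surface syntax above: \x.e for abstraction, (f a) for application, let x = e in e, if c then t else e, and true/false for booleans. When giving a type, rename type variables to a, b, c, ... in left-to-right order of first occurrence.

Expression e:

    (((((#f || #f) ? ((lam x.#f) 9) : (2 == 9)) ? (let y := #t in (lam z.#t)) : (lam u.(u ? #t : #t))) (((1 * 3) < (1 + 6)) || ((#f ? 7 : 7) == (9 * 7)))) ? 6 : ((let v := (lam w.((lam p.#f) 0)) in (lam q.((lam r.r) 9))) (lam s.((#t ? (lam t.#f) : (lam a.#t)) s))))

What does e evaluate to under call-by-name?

Derivation:
step 0: (if ((if (if (false || false) then ((\x.false) 9) else (2 == 9)) then (let y = true in (\z.true)) else (\u.(if u then true else true))) (((1 * 3) < (1 + 6)) || ((if false then 7 else 7) == (9 * 7)))) then 6 else ((let v = (\w.((\p.false) 0)) in (\q.((\r.r) 9))) (\s.((if true then (\t.false) else (\a.true)) s))))
step 1: [delta@0.0.0.0] (if ((if (if false then ((\x.false) 9) else (2 == 9)) then (let y = true in (\z.true)) else (\u.(if u then true else true))) (((1 * 3) < (1 + 6)) || ((if false then 7 else 7) == (9 * 7)))) then 6 else ((let v = (\w.((\p.false) 0)) in (\q.((\r.r) 9))) (\s.((if true then (\t.false) else (\a.true)) s))))
step 2: [if@0.0.0] (if ((if (2 == 9) then (let y = true in (\z.true)) else (\u.(if u then true else true))) (((1 * 3) < (1 + 6)) || ((if false then 7 else 7) == (9 * 7)))) then 6 else ((let v = (\w.((\p.false) 0)) in (\q.((\r.r) 9))) (\s.((if true then (\t.false) else (\a.true)) s))))
step 3: [delta@0.0.0] (if ((if false then (let y = true in (\z.true)) else (\u.(if u then true else true))) (((1 * 3) < (1 + 6)) || ((if false then 7 else 7) == (9 * 7)))) then 6 else ((let v = (\w.((\p.false) 0)) in (\q.((\r.r) 9))) (\s.((if true then (\t.false) else (\a.true)) s))))
step 4: [if@0.0] (if ((\u.(if u then true else true)) (((1 * 3) < (1 + 6)) || ((if false then 7 else 7) == (9 * 7)))) then 6 else ((let v = (\w.((\p.false) 0)) in (\q.((\r.r) 9))) (\s.((if true then (\t.false) else (\a.true)) s))))
step 5: [beta@0] (if (if (((1 * 3) < (1 + 6)) || ((if false then 7 else 7) == (9 * 7))) then true else true) then 6 else ((let v = (\w.((\p.false) 0)) in (\q.((\r.r) 9))) (\s.((if true then (\t.false) else (\a.true)) s))))
step 6: [delta@0.0.0.0] (if (if ((3 < (1 + 6)) || ((if false then 7 else 7) == (9 * 7))) then true else true) then 6 else ((let v = (\w.((\p.false) 0)) in (\q.((\r.r) 9))) (\s.((if true then (\t.false) else (\a.true)) s))))
step 7: [delta@0.0.0.1] (if (if ((3 < 7) || ((if false then 7 else 7) == (9 * 7))) then true else true) then 6 else ((let v = (\w.((\p.false) 0)) in (\q.((\r.r) 9))) (\s.((if true then (\t.false) else (\a.true)) s))))
step 8: [delta@0.0.0] (if (if (true || ((if false then 7 else 7) == (9 * 7))) then true else true) then 6 else ((let v = (\w.((\p.false) 0)) in (\q.((\r.r) 9))) (\s.((if true then (\t.false) else (\a.true)) s))))
step 9: [if@0.0.1.0] (if (if (true || (7 == (9 * 7))) then true else true) then 6 else ((let v = (\w.((\p.false) 0)) in (\q.((\r.r) 9))) (\s.((if true then (\t.false) else (\a.true)) s))))
step 10: [delta@0.0.1.1] (if (if (true || (7 == 63)) then true else true) then 6 else ((let v = (\w.((\p.false) 0)) in (\q.((\r.r) 9))) (\s.((if true then (\t.false) else (\a.true)) s))))
step 11: [delta@0.0.1] (if (if (true || false) then true else true) then 6 else ((let v = (\w.((\p.false) 0)) in (\q.((\r.r) 9))) (\s.((if true then (\t.false) else (\a.true)) s))))
step 12: [delta@0.0] (if (if true then true else true) then 6 else ((let v = (\w.((\p.false) 0)) in (\q.((\r.r) 9))) (\s.((if true then (\t.false) else (\a.true)) s))))
step 13: [if@0] (if true then 6 else ((let v = (\w.((\p.false) 0)) in (\q.((\r.r) 9))) (\s.((if true then (\t.false) else (\a.true)) s))))
step 14: [if@root] 6

Answer: 6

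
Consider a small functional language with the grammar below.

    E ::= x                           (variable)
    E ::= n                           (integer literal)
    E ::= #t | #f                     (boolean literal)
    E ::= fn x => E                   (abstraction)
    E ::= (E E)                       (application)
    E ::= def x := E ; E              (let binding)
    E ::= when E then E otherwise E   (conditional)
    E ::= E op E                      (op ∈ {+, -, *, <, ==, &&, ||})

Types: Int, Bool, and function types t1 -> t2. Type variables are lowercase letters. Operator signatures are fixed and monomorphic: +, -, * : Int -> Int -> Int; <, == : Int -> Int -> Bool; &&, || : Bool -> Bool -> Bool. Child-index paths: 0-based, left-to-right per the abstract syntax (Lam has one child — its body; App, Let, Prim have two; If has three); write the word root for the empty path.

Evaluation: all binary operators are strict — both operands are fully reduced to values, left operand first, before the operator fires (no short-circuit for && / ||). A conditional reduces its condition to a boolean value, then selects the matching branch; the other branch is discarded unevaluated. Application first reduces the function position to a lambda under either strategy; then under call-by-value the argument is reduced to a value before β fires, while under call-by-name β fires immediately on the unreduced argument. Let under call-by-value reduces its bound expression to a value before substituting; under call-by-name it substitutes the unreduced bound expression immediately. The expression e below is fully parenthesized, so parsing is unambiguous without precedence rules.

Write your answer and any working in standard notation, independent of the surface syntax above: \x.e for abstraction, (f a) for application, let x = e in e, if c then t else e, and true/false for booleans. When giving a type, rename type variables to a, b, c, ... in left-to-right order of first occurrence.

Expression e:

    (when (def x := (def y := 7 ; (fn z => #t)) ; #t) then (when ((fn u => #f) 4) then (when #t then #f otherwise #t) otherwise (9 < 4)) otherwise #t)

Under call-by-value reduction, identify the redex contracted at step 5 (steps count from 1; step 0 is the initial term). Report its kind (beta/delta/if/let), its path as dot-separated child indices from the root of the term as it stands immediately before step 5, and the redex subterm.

Trace:
step 0: (if (let x = (let y = 7 in (\z.true)) in true) then (if ((\u.false) 4) then (if true then false else true) else (9 < 4)) else true)
step 1: [let@0.0] (if (let x = (\z.true) in true) then (if ((\u.false) 4) then (if true then false else true) else (9 < 4)) else true)
step 2: [let@0] (if true then (if ((\u.false) 4) then (if true then false else true) else (9 < 4)) else true)
step 3: [if@root] (if ((\u.false) 4) then (if true then false else true) else (9 < 4))
step 4: [beta@0] (if false then (if true then false else true) else (9 < 4))
step 5: [if@root] (9 < 4)

Answer: if at root : (if false then (if true then false else true) else (9 < 4))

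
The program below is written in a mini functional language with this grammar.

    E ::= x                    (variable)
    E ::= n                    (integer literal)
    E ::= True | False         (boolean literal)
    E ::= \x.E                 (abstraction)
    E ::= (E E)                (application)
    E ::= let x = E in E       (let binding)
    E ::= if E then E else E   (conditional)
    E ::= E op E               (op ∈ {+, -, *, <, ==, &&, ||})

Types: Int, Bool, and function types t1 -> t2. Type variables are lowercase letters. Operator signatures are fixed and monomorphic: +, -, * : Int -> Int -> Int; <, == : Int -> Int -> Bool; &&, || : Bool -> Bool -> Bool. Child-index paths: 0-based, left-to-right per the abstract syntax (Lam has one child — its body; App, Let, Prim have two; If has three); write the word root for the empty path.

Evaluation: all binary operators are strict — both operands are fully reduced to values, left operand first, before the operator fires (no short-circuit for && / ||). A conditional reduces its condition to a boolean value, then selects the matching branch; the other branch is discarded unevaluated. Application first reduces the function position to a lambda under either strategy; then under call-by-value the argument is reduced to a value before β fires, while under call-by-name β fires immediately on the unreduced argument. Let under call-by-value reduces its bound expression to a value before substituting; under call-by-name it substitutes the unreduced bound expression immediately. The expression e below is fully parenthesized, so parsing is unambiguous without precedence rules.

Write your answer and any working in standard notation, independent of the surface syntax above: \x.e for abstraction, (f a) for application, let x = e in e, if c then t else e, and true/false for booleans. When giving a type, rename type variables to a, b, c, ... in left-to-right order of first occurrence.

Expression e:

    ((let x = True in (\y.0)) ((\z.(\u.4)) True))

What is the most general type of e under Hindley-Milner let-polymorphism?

Derivation:
let x : Bool
\y._ : a -> Int
\u._ : c -> Int
\z._ : b -> c -> Int
  unify b -> c -> Int ~ Bool -> d
  unify b ~ Bool
  unify c -> Int ~ d
_ _ : c -> Int
  unify a -> Int ~ (c -> Int) -> e
  unify a ~ c -> Int
  unify Int ~ e
_ _ : Int

Answer: Int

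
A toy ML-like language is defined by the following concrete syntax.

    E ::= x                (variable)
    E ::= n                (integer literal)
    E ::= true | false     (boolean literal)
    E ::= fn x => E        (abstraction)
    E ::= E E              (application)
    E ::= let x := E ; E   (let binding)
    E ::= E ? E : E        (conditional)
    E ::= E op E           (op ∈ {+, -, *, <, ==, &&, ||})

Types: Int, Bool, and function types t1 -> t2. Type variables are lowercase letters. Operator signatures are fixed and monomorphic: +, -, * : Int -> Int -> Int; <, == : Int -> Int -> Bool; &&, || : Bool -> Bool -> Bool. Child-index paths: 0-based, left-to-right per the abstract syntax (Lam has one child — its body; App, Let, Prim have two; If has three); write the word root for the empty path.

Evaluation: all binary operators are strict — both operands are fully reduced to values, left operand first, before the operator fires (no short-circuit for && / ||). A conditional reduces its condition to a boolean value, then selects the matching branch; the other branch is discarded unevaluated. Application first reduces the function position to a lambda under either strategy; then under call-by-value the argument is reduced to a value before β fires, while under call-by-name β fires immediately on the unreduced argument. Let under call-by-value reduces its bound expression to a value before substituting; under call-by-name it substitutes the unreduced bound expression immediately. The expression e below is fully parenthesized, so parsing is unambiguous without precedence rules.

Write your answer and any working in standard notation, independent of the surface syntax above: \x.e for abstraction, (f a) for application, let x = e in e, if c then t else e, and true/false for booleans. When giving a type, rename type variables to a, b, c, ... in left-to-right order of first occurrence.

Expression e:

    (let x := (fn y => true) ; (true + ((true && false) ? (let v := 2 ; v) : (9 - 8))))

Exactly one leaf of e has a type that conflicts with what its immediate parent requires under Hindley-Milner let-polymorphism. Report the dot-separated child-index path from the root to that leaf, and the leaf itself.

Derivation:
\y._ : a -> Bool
let x : forall. a -> Bool
  unify Bool ~ Int
  FAIL: mismatch Bool ~ Int

Answer: 1.0 : true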